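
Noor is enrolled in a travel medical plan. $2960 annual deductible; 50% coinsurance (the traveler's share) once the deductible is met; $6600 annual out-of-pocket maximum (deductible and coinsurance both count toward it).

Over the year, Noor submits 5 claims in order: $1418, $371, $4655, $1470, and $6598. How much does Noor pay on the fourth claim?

$735

Claim 1 — $1418: entire amount goes to the deductible. Traveler owes $1418 (running OOP $1418).
Claim 2 — $371: entire amount goes to the deductible. Traveler owes $371 (running OOP $1789).
Claim 3 — $4655: $1171 finishes the deductible; $3484 goes to coinsurance; coinsurance $3484 × 50% = $1742. Traveler pays $2913; OOP now $4702.
Claim 4 — $1470: deductible met; 50% of $1470 = $735. Traveler owes $735 (running OOP $5437).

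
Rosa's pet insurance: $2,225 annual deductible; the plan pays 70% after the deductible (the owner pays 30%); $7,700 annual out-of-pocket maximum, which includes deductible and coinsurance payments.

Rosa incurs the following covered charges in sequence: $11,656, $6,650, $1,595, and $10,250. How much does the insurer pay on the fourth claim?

Claim 1 ($11,656): $2,225 to deductible, leaving $9,431; coinsurance $9,431 × 30% = $2,829.30. Cost to owner: $5,054.30. OOP to date $5,054.30. Plan pays $11,656 − $5,054.30 = $6,601.70.
Claim 2 ($6,650): deductible already satisfied, so owner's share is 30% × $6,650 = $1,995. Owner pays $1,995; OOP now $7,049.30. Insurer: $6,650 − $1,995 = $4,655.
Claim 3 ($1,595): 30% coinsurance on $1,595 = $478.50. Cost to owner: $478.50. OOP to date $7,527.80. Plan pays $1,595 − $478.50 = $1,116.50.
Claim 4 ($10,250): 30% coinsurance on $10,250 = $3,075. Adding that to $7,527.80 gives $10,602.80, past the $7,700 cap; owner pays only $7,700 − $7,527.80 = $172.20. Insurer: $10,250 − $172.20 = $10,077.80.

$10,077.80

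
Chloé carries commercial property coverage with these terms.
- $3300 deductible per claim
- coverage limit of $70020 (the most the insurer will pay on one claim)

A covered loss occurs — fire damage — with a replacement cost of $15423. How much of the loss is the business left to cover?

Subtract the deductible: $15423 − $3300 = $12123.
$12123 ≤ $70020, so the limit doesn't bind; insurer pays $12123.
Business's share is the uncovered remainder: $15423 − $12123 = $3300.

$3300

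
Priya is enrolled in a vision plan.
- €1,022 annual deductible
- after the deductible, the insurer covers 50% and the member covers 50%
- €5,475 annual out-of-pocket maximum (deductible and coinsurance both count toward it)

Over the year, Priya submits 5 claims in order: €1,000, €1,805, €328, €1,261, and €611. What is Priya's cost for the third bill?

Bill 1, €1,000: fully absorbed by the deductible. Cost to member: €1,000. OOP to date €1,000.
Bill 2, €1,805: deductible takes €22, €1,783 remains; coinsurance €1,783 × 50% = €891.50. Cost to member: €913.50. OOP to date €1,913.50.
Bill 3, €328: deductible met; 50% of €328 = €164. Cost to member: €164. OOP to date €2,077.50.

€164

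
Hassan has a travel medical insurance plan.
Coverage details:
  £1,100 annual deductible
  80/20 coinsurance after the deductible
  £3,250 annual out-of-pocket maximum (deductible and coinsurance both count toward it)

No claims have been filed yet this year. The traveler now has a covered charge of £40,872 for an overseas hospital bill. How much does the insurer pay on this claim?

£37,622

The full £1,100 deductible is still open; £1,100 of this bill applies to it.
After the £1,100 deductible portion, £40,872 − £1,100 = £39,772 is subject to coinsurance.
Coinsurance: £39,772 × 20% = £7,954.40.
So the traveler owes £1,100 + £7,954.40 = £9,054.40 before any cap.
Adding £9,054.40 to the £0 already spent would give £9,054.40, which exceeds the £3,250 cap; the traveler pays just £3,250 − £0 = £3,250.
The plan picks up £40,872 − £3,250 = £37,622.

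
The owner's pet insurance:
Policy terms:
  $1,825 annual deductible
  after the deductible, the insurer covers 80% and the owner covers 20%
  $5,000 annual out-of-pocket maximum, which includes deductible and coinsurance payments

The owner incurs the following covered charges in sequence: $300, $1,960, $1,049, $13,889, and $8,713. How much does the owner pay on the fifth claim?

$100.40

Claim 1 — $300: entire amount goes to the deductible. Owner owes $300 (running OOP $300).
Claim 2 — $1,960: $1,525 to deductible, leaving $435; 20% of $435 = $87. Owner pays $1,612; OOP now $1,912.
Claim 3 — $1,049: 20% coinsurance on $1,049 = $209.80. Owner owes $209.80 (running OOP $2,121.80).
Claim 4 — $13,889: deductible met; 20% of $13,889 = $2,777.80. Owner owes $2,777.80 (running OOP $4,899.60).
Claim 5 — $8,713: deductible already satisfied, so owner's share is 20% × $8,713 = $1,742.60. OOP would hit $6,642.20 > $5,000, so the cap limits the owner to $5,000 − $4,899.60 = $100.40.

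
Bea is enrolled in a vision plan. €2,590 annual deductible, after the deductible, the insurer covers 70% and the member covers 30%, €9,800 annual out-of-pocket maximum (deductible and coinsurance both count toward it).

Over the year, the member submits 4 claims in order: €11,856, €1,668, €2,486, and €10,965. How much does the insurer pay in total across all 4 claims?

€17,175

Claim 1 (€11,856): €2,590 finishes the deductible; €9,266 goes to coinsurance; 30% of €9,266 = €2,779.80. Member owes €5,369.80 (running OOP €5,369.80). Plan pays €11,856 − €5,369.80 = €6,486.20.
Claim 2 (€1,668): deductible met; 30% of €1,668 = €500.40. Member owes €500.40 (running OOP €5,870.20). Plan pays €1,668 − €500.40 = €1,167.60.
Claim 3 (€2,486): deductible met; 30% of €2,486 = €745.80. Member pays €745.80; OOP now €6,616. Insurer: €2,486 − €745.80 = €1,740.20.
Claim 4 (€10,965): deductible already satisfied, so member's share is 30% × €10,965 = €3,289.50. OOP would hit €9,905.50 > €9,800, so the cap limits the member to €9,800 − €6,616 = €3,184. Plan pays €10,965 − €3,184 = €7,781.
Insurer total = bills − member's total = €26,975 − €9,800 = €17,175.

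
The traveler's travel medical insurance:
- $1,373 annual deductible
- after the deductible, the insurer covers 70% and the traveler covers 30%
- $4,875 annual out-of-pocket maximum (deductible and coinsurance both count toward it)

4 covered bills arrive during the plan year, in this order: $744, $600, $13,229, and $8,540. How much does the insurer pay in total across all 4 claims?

$18,238

#1 ($744): all of it applies to the deductible. Cost to traveler: $744. OOP to date $744. Insurer: $744 − $744 = $0.
#2 ($600): entire amount goes to the deductible. Traveler pays $600; OOP now $1,344. Plan pays $600 − $600 = $0.
#3 ($13,229): $29 to deductible, leaving $13,200; 30% of $13,200 = $3,960. Claim cost before the cap: $29 + $3,960 = $3,989. Adding that to $1,344 gives $5,333, past the $4,875 cap; traveler pays only $4,875 − $1,344 = $3,531. Insurer: $13,229 − $3,531 = $9,698.
#4 ($8,540): deductible met; 30% of $8,540 = $2,562. OOP would hit $7,437 > $4,875, so the cap limits the traveler to $4,875 − $4,875 = $0. Plan pays $8,540 − $0 = $8,540.
Insurer total: $0 + $0 + $9,698 + $8,540 = $18,238.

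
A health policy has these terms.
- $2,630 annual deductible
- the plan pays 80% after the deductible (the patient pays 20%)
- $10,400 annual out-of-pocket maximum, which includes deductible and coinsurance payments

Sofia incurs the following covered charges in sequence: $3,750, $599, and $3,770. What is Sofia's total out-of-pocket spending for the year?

$3,727.80

Claim 1 — $3,750: deductible takes $2,630, $1,120 remains; coinsurance $1,120 × 20% = $224. Patient pays $2,854; OOP now $2,854.
Claim 2 — $599: 20% coinsurance on $599 = $119.80. Patient owes $119.80 (running OOP $2,973.80).
Claim 3 — $3,770: deductible already satisfied, so patient's share is 20% × $3,770 = $754. Cost to patient: $754. OOP to date $3,727.80.
Summing the patient's payments: $2,854 + $119.80 + $754 = $3,727.80.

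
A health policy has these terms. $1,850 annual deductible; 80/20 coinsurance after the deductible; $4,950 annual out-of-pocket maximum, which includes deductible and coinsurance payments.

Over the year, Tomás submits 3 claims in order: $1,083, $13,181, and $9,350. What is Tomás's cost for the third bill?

$617.20

Claim 1 — $1,083: entire amount goes to the deductible. Patient owes $1,083 (running OOP $1,083).
Claim 2 — $13,181: deductible takes $767, $12,414 remains; patient's 20% is $2,482.80. Patient pays $3,249.80; OOP now $4,332.80.
Claim 3 — $9,350: deductible already satisfied, so patient's share is 20% × $9,350 = $1,870. Adding that to $4,332.80 gives $6,202.80, past the $4,950 cap; patient pays only $4,950 − $4,332.80 = $617.20.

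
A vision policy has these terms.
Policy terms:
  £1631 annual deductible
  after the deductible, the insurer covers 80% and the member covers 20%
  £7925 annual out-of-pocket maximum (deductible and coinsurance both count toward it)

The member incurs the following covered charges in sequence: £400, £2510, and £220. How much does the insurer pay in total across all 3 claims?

Claim 1 — £400: entire amount goes to the deductible. Member owes £400 (running OOP £400). Insurer: £400 − £400 = £0.
Claim 2 — £2510: deductible takes £1231, £1279 remains; member's 20% is £255.80. Cost to member: £1486.80. OOP to date £1886.80. Insurer: £2510 − £1486.80 = £1023.20.
Claim 3 — £220: deductible already satisfied, so member's share is 20% × £220 = £44. Member pays £44; OOP now £1930.80. Insurer: £220 − £44 = £176.
Insurer total: £0 + £1023.20 + £176 = £1199.20.

£1199.20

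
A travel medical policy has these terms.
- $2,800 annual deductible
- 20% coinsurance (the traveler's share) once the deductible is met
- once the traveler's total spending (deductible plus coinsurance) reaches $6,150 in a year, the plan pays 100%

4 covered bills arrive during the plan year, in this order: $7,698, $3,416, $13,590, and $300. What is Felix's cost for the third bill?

#1 ($7,698): $2,800 to deductible, leaving $4,898; coinsurance $4,898 × 20% = $979.60. Traveler pays $3,779.60; OOP now $3,779.60.
#2 ($3,416): 20% coinsurance on $3,416 = $683.20. Cost to traveler: $683.20. OOP to date $4,462.80.
#3 ($13,590): deductible already satisfied, so traveler's share is 20% × $13,590 = $2,718. OOP would hit $7,180.80 > $6,150, so the cap limits the traveler to $6,150 − $4,462.80 = $1,687.20.

$1,687.20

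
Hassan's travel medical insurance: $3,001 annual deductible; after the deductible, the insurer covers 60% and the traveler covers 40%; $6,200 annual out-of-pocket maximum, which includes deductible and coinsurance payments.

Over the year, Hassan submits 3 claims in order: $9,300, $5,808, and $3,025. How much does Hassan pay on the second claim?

$679.40

Bill 1, $9,300: $3,001 to deductible, leaving $6,299; 40% of $6,299 = $2,519.60. Cost to traveler: $5,520.60. OOP to date $5,520.60.
Bill 2, $5,808: deductible already satisfied, so traveler's share is 40% × $5,808 = $2,323.20. Adding that to $5,520.60 gives $7,843.80, past the $6,200 cap; traveler pays only $6,200 − $5,520.60 = $679.40.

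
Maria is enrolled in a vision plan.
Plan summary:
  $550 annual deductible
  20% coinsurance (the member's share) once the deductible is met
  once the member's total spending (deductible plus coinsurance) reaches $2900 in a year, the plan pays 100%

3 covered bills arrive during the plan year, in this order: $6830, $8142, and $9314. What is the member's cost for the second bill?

$1094

Claim 1 ($6830): $550 to deductible, leaving $6280; coinsurance $6280 × 20% = $1256. Cost to member: $1806. OOP to date $1806.
Claim 2 ($8142): deductible already satisfied, so member's share is 20% × $8142 = $1628.40. Adding that to $1806 gives $3434.40, past the $2900 cap; member pays only $2900 − $1806 = $1094.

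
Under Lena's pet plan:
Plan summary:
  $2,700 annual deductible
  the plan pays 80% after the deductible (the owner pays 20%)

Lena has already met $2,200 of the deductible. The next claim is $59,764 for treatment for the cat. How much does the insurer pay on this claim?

$47,411.20

Remaining deductible: $2,700 − $2,200 = $500.
That leaves $59,764 − $500 = $59,264 for coinsurance.
Coinsurance: $59,264 × 20% = $11,852.80.
That puts the owner's cost at $500 + $11,852.80 = $12,352.80.
The insurer covers the remainder: $59,764 − $12,352.80 = $47,411.20.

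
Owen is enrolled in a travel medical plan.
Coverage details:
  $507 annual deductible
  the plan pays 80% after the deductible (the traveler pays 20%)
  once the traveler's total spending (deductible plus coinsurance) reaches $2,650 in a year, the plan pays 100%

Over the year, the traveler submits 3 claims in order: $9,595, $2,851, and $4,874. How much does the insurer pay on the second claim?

Claim 1 — $9,595: $507 finishes the deductible; $9,088 goes to coinsurance; coinsurance $9,088 × 20% = $1,817.60. Traveler pays $2,324.60; OOP now $2,324.60. Plan pays $9,595 − $2,324.60 = $7,270.40.
Claim 2 — $2,851: deductible met; 20% of $2,851 = $570.20. Adding that to $2,324.60 gives $2,894.80, past the $2,650 cap; traveler pays only $2,650 − $2,324.60 = $325.40. Plan pays $2,851 − $325.40 = $2,525.60.

$2,525.60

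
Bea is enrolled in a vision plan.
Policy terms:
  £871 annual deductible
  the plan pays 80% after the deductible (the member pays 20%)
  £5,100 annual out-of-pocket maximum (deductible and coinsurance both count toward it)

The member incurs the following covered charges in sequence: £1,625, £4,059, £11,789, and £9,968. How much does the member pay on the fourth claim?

£908.60

Bill 1, £1,625: £871 finishes the deductible; £754 goes to coinsurance; coinsurance £754 × 20% = £150.80. Member owes £1,021.80 (running OOP £1,021.80).
Bill 2, £4,059: deductible met; 20% of £4,059 = £811.80. Member owes £811.80 (running OOP £1,833.60).
Bill 3, £11,789: 20% coinsurance on £11,789 = £2,357.80. Member pays £2,357.80; OOP now £4,191.40.
Bill 4, £9,968: deductible met; 20% of £9,968 = £1,993.60. OOP would hit £6,185 > £5,100, so the cap limits the member to £5,100 − £4,191.40 = £908.60.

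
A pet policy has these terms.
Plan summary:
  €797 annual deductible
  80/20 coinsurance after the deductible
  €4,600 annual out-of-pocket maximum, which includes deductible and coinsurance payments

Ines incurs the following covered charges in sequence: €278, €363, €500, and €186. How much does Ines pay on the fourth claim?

#1 (€278): all of it applies to the deductible. Cost to owner: €278. OOP to date €278.
#2 (€363): entire amount goes to the deductible. Owner owes €363 (running OOP €641).
#3 (€500): deductible takes €156, €344 remains; 20% of €344 = €68.80. Cost to owner: €224.80. OOP to date €865.80.
#4 (€186): 20% coinsurance on €186 = €37.20. Owner owes €37.20 (running OOP €903).

€37.20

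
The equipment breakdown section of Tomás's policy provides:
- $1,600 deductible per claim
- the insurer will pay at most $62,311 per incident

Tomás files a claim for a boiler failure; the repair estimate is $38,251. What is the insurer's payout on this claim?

Subtract the deductible: $38,251 − $1,600 = $36,651.
$36,651 ≤ $62,311, so the limit doesn't bind; insurer pays $36,651.

$36,651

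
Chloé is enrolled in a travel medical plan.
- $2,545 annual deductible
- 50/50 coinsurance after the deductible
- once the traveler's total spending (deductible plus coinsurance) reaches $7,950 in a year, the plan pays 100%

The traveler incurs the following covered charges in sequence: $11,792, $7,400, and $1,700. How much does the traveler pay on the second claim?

$781.50

Bill 1, $11,792: $2,545 to deductible, leaving $9,247; traveler's 50% is $4,623.50. Traveler owes $7,168.50 (running OOP $7,168.50).
Bill 2, $7,400: deductible already satisfied, so traveler's share is 50% × $7,400 = $3,700. That would push OOP to $10,868.50, over the $7,950 cap, so traveler pays $7,950 − $7,168.50 = $781.50.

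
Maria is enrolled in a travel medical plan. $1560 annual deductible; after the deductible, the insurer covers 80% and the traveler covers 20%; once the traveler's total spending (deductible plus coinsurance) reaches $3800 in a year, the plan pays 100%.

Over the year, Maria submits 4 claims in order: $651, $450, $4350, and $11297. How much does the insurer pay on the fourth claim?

$9835.20

Claim 1 — $651: entire amount goes to the deductible. Traveler owes $651 (running OOP $651). Insurer: $651 − $651 = $0.
Claim 2 — $450: all of it applies to the deductible. Traveler pays $450; OOP now $1101. Insurer: $450 − $450 = $0.
Claim 3 — $4350: $459 finishes the deductible; $3891 goes to coinsurance; coinsurance $3891 × 20% = $778.20. Cost to traveler: $1237.20. OOP to date $2338.20. Insurer: $4350 − $1237.20 = $3112.80.
Claim 4 — $11297: deductible already satisfied, so traveler's share is 20% × $11297 = $2259.40. That would push OOP to $4597.60, over the $3800 cap, so traveler pays $3800 − $2338.20 = $1461.80. Insurer: $11297 − $1461.80 = $9835.20.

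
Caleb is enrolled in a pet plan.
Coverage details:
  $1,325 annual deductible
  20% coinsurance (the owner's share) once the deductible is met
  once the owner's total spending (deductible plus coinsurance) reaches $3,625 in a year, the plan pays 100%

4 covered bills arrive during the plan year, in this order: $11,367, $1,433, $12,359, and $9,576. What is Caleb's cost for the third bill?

Claim 1 — $11,367: $1,325 to deductible, leaving $10,042; owner's 20% is $2,008.40. Cost to owner: $3,333.40. OOP to date $3,333.40.
Claim 2 — $1,433: deductible already satisfied, so owner's share is 20% × $1,433 = $286.60. Owner pays $286.60; OOP now $3,620.
Claim 3 — $12,359: 20% coinsurance on $12,359 = $2,471.80. That would push OOP to $6,091.80, over the $3,625 cap, so owner pays $3,625 − $3,620 = $5.

$5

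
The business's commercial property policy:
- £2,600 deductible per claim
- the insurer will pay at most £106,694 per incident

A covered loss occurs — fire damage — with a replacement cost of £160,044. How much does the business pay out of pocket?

Subtract the deductible: £160,044 − £2,600 = £157,444.
£157,444 exceeds the £106,694 limit, so the insurer pays the limit: £106,694.
The business bears the rest of the original loss: £160,044 − £106,694 = £53,350.

£53,350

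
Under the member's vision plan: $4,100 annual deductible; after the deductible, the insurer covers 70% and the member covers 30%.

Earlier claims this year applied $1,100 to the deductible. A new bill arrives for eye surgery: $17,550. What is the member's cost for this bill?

$7,365

Remaining deductible: $4,100 − $1,100 = $3,000.
After the $3,000 deductible portion, $17,550 − $3,000 = $14,550 is subject to coinsurance.
Member's 30% share of $14,550 is $4,365.
So the member owes $3,000 + $4,365 = $7,365.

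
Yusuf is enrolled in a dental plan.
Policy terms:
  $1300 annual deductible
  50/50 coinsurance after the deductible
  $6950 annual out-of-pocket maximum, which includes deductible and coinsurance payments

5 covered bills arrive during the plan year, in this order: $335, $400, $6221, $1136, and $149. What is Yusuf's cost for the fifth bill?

$74.50

Bill 1, $335: fully absorbed by the deductible. Patient pays $335; OOP now $335.
Bill 2, $400: fully absorbed by the deductible. Patient owes $400 (running OOP $735).
Bill 3, $6221: $565 to deductible, leaving $5656; 50% of $5656 = $2828. Patient pays $3393; OOP now $4128.
Bill 4, $1136: 50% coinsurance on $1136 = $568. Patient owes $568 (running OOP $4696).
Bill 5, $149: deductible already satisfied, so patient's share is 50% × $149 = $74.50. Patient pays $74.50; OOP now $4770.50.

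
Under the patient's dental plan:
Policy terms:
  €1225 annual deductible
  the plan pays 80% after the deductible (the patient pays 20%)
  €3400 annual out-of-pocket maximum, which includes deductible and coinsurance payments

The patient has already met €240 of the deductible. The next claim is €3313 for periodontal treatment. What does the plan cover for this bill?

€1862.40

Remaining deductible: €1225 − €240 = €985.
The remaining €2328 (= €3313 − €985) moves to coinsurance.
20% of €2328 = €465.60 falls to the patient.
So the patient owes €985 + €465.60 = €1450.60 before any cap.
Year-to-date out-of-pocket becomes €240 + €1450.60 = €1690.60, still under the €3400 maximum, so no cap applies.
Insurer pays the balance: €3313 − €1450.60 = €1862.40.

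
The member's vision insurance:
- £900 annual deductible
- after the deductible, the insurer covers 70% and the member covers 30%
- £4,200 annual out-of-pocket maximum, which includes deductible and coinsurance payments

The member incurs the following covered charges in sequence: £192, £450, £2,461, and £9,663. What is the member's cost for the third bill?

£918.90

Bill 1, £192: entire amount goes to the deductible. Member owes £192 (running OOP £192).
Bill 2, £450: entire amount goes to the deductible. Member pays £450; OOP now £642.
Bill 3, £2,461: £258 finishes the deductible; £2,203 goes to coinsurance; 30% of £2,203 = £660.90. Member pays £918.90; OOP now £1,560.90.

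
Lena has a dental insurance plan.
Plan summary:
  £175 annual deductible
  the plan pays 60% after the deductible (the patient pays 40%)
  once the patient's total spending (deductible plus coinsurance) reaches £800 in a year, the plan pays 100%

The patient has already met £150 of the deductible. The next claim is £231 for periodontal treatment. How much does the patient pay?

£107.40

Deductible still to meet: £175 − £150 = £25.
The remaining £206 (= £231 − £25) moves to coinsurance.
Coinsurance: £206 × 40% = £82.40.
So the patient owes £25 + £82.40 = £107.40 before any cap.
Total out-of-pocket so far would be £150 + £107.40 = £257.40, below the £800 cap — no reduction.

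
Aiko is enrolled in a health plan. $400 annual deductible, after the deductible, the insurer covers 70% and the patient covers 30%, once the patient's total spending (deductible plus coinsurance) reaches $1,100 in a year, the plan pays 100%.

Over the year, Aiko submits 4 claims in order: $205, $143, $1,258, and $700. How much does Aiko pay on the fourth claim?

Claim 1 ($205): entire amount goes to the deductible. Patient owes $205 (running OOP $205).
Claim 2 ($143): all of it applies to the deductible. Patient pays $143; OOP now $348.
Claim 3 ($1,258): $52 finishes the deductible; $1,206 goes to coinsurance; patient's 30% is $361.80. Patient owes $413.80 (running OOP $761.80).
Claim 4 ($700): deductible already satisfied, so patient's share is 30% × $700 = $210. Patient pays $210; OOP now $971.80.

$210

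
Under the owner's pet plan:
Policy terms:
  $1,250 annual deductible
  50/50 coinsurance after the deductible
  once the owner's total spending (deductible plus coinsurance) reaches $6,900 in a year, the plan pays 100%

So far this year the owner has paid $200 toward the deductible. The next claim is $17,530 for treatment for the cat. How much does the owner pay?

$6,700

$200 of the $1,250 deductible is already met, leaving $1,050.
After the $1,050 deductible portion, $17,530 − $1,050 = $16,480 is subject to coinsurance.
50% of $16,480 = $8,240 falls to the owner.
So the owner owes $1,050 + $8,240 = $9,290 before any cap.
Year-to-date out-of-pocket would reach $200 + $9,290 = $9,490, above the $6,900 maximum, so the owner pays only $6,900 − $200 = $6,700.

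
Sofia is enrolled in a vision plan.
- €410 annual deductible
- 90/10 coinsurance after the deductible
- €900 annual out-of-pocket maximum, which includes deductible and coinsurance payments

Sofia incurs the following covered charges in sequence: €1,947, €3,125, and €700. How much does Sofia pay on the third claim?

€23.80

Bill 1, €1,947: €410 to deductible, leaving €1,537; member's 10% is €153.70. Member pays €563.70; OOP now €563.70.
Bill 2, €3,125: deductible met; 10% of €3,125 = €312.50. Cost to member: €312.50. OOP to date €876.20.
Bill 3, €700: deductible met; 10% of €700 = €70. Adding that to €876.20 gives €946.20, past the €900 cap; member pays only €900 − €876.20 = €23.80.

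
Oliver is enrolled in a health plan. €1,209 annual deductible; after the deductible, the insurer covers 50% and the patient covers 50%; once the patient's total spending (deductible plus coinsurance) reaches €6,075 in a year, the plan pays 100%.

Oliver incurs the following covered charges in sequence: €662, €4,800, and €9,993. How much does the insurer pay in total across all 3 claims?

Claim 1 — €662: all of it applies to the deductible. Patient owes €662 (running OOP €662). Plan pays €662 − €662 = €0.
Claim 2 — €4,800: €547 finishes the deductible; €4,253 goes to coinsurance; patient's 50% is €2,126.50. Patient pays €2,673.50; OOP now €3,335.50. Insurer: €4,800 − €2,673.50 = €2,126.50.
Claim 3 — €9,993: deductible met; 50% of €9,993 = €4,996.50. OOP would hit €8,332 > €6,075, so the cap limits the patient to €6,075 − €3,335.50 = €2,739.50. Insurer: €9,993 − €2,739.50 = €7,253.50.
Insurer total: €0 + €2,126.50 + €7,253.50 = €9,380.

€9,380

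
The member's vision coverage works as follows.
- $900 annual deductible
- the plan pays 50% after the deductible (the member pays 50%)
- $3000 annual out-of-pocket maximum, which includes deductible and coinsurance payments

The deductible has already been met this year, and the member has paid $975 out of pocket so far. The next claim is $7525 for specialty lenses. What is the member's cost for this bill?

$2025

The deductible is already satisfied, so the full bill goes to coinsurance.
Coinsurance: $7525 × 50% = $3762.50.
That would bring total out-of-pocket to $4737.50, past the $3000 cap. The member is capped at $3000 − $975 = $2025 on this claim.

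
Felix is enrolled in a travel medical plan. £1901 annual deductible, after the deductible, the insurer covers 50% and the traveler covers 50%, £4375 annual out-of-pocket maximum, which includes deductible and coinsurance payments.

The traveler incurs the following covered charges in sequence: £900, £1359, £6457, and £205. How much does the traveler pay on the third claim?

#1 (£900): all of it applies to the deductible. Cost to traveler: £900. OOP to date £900.
#2 (£1359): deductible takes £1001, £358 remains; traveler's 50% is £179. Cost to traveler: £1180. OOP to date £2080.
#3 (£6457): deductible already satisfied, so traveler's share is 50% × £6457 = £3228.50. Adding that to £2080 gives £5308.50, past the £4375 cap; traveler pays only £4375 − £2080 = £2295.

£2295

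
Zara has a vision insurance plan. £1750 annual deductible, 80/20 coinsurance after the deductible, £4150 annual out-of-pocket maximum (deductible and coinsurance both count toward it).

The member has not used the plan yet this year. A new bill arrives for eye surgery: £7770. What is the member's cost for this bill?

Deductible not yet touched, so the first £1750 of the bill goes to the deductible.
After the £1750 deductible portion, £7770 − £1750 = £6020 is subject to coinsurance.
20% of £6020 = £1204 falls to the member.
Member responsibility before any cap: £1750 + £1204 = £2954.
Year-to-date out-of-pocket becomes £0 + £2954 = £2954, still under the £4150 maximum, so no cap applies.

£2954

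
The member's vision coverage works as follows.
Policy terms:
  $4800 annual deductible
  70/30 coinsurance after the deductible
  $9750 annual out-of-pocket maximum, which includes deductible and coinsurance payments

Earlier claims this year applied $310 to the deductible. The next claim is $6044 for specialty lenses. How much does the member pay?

$4956.20

$310 of the $4800 deductible is already met, leaving $4490.
That leaves $6044 − $4490 = $1554 for coinsurance.
Member's 30% share of $1554 is $466.20.
So the member owes $4490 + $466.20 = $4956.20 before any cap.
Cumulative spending $310 + $4956.20 = $5266.20 stays under the $9750 maximum.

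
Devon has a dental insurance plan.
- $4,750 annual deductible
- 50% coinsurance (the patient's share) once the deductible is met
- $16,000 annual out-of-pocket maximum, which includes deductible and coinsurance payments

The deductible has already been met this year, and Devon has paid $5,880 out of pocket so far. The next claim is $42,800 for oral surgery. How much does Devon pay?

$10,120

The deductible is already satisfied, so the full bill goes to coinsurance.
Patient's 50% share of $42,800 is $21,400.
Year-to-date out-of-pocket would reach $5,880 + $21,400 = $27,280, above the $16,000 maximum, so the patient pays only $16,000 − $5,880 = $10,120.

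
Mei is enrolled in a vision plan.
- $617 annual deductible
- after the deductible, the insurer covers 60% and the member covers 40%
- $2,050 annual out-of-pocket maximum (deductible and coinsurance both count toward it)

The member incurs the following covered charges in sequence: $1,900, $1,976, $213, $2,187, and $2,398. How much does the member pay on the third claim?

$85.20

Claim 1 ($1,900): $617 finishes the deductible; $1,283 goes to coinsurance; 40% of $1,283 = $513.20. Cost to member: $1,130.20. OOP to date $1,130.20.
Claim 2 ($1,976): deductible met; 40% of $1,976 = $790.40. Cost to member: $790.40. OOP to date $1,920.60.
Claim 3 ($213): deductible met; 40% of $213 = $85.20. Member pays $85.20; OOP now $2,005.80.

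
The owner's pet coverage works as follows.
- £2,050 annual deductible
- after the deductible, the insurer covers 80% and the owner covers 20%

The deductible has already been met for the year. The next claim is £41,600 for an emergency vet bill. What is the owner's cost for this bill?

The deductible is already satisfied, so the full bill goes to coinsurance.
20% of £41,600 = £8,320 falls to the owner.

£8,320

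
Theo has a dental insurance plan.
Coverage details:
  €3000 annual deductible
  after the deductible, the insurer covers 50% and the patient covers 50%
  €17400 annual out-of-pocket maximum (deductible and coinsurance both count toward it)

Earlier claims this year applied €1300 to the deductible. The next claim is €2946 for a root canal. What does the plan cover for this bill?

Deductible still to meet: €3000 − €1300 = €1700.
That leaves €2946 − €1700 = €1246 for coinsurance.
50% of €1246 = €623 falls to the patient.
That puts the patient's cost at €1700 + €623 = €2323 before any cap.
Total out-of-pocket so far would be €1300 + €2323 = €3623, below the €17400 cap — no reduction.
The insurer covers the remainder: €2946 − €2323 = €623.

€623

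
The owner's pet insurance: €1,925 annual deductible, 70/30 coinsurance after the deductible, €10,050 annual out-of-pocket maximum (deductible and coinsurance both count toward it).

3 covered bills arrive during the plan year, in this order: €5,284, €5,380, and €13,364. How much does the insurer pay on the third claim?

#1 (€5,284): deductible takes €1,925, €3,359 remains; 30% of €3,359 = €1,007.70. Owner pays €2,932.70; OOP now €2,932.70. Insurer: €5,284 − €2,932.70 = €2,351.30.
#2 (€5,380): deductible met; 30% of €5,380 = €1,614. Owner owes €1,614 (running OOP €4,546.70). Plan pays €5,380 − €1,614 = €3,766.
#3 (€13,364): deductible met; 30% of €13,364 = €4,009.20. Owner owes €4,009.20 (running OOP €8,555.90). Insurer: €13,364 − €4,009.20 = €9,354.80.

€9,354.80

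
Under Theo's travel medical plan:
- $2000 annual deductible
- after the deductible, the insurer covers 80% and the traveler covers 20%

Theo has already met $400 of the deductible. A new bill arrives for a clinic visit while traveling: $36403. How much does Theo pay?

$8560.60

Deductible still to meet: $2000 − $400 = $1600.
That leaves $36403 − $1600 = $34803 for coinsurance.
Coinsurance: $34803 × 20% = $6960.60.
Traveler responsibility: $1600 + $6960.60 = $8560.60.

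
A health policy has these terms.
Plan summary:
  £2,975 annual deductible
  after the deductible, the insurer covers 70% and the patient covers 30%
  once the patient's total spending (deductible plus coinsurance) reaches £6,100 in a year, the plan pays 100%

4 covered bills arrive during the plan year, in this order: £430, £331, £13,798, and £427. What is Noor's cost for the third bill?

£5,339

Claim 1 (£430): entire amount goes to the deductible. Patient owes £430 (running OOP £430).
Claim 2 (£331): entire amount goes to the deductible. Cost to patient: £331. OOP to date £761.
Claim 3 (£13,798): deductible takes £2,214, £11,584 remains; 30% of £11,584 = £3,475.20. Deductible plus coinsurance: £2,214 + £3,475.20 = £5,689.20. OOP would hit £6,450.20 > £6,100, so the cap limits the patient to £6,100 − £761 = £5,339.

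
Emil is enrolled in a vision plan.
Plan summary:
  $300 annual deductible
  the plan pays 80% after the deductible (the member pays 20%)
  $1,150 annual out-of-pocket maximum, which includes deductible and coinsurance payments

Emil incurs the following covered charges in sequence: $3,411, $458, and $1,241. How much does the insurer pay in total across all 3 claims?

#1 ($3,411): $300 finishes the deductible; $3,111 goes to coinsurance; member's 20% is $622.20. Cost to member: $922.20. OOP to date $922.20. Insurer: $3,411 − $922.20 = $2,488.80.
#2 ($458): 20% coinsurance on $458 = $91.60. Member pays $91.60; OOP now $1,013.80. Insurer: $458 − $91.60 = $366.40.
#3 ($1,241): 20% coinsurance on $1,241 = $248.20. That would push OOP to $1,262, over the $1,150 cap, so member pays $1,150 − $1,013.80 = $136.20. Insurer: $1,241 − $136.20 = $1,104.80.
Insurer total = bills − member's total = $5,110 − $1,150 = $3,960.

$3,960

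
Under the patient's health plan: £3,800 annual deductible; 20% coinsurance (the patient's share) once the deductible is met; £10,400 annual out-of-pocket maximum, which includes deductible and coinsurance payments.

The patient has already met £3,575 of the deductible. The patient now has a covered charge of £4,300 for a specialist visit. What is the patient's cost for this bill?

£1,040

Remaining deductible: £3,800 − £3,575 = £225.
That leaves £4,300 − £225 = £4,075 for coinsurance.
Patient's 20% share of £4,075 is £815.
That puts the patient's cost at £225 + £815 = £1,040 before any cap.
Cumulative spending £3,575 + £1,040 = £4,615 stays under the £10,400 maximum.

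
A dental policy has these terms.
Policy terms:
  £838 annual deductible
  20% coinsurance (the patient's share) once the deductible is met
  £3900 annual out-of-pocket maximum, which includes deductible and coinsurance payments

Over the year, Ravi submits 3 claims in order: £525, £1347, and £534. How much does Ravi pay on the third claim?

£106.80

Claim 1 — £525: entire amount goes to the deductible. Patient owes £525 (running OOP £525).
Claim 2 — £1347: £313 finishes the deductible; £1034 goes to coinsurance; coinsurance £1034 × 20% = £206.80. Cost to patient: £519.80. OOP to date £1044.80.
Claim 3 — £534: 20% coinsurance on £534 = £106.80. Cost to patient: £106.80. OOP to date £1151.60.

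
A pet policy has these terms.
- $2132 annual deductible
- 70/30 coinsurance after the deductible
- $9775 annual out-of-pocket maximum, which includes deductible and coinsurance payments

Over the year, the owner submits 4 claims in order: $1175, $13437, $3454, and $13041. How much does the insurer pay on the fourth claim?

$10178.20

Claim 1 ($1175): all of it applies to the deductible. Cost to owner: $1175. OOP to date $1175. Plan pays $1175 − $1175 = $0.
Claim 2 ($13437): deductible takes $957, $12480 remains; coinsurance $12480 × 30% = $3744. Cost to owner: $4701. OOP to date $5876. Plan pays $13437 − $4701 = $8736.
Claim 3 ($3454): deductible met; 30% of $3454 = $1036.20. Cost to owner: $1036.20. OOP to date $6912.20. Insurer: $3454 − $1036.20 = $2417.80.
Claim 4 ($13041): deductible already satisfied, so owner's share is 30% × $13041 = $3912.30. Adding that to $6912.20 gives $10824.50, past the $9775 cap; owner pays only $9775 − $6912.20 = $2862.80. Plan pays $13041 − $2862.80 = $10178.20.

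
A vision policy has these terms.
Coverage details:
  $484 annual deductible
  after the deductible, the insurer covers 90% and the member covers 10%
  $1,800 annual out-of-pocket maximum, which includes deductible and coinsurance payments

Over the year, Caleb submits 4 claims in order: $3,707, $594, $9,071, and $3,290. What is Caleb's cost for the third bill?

$907.10

Claim 1 — $3,707: $484 finishes the deductible; $3,223 goes to coinsurance; coinsurance $3,223 × 10% = $322.30. Member pays $806.30; OOP now $806.30.
Claim 2 — $594: deductible met; 10% of $594 = $59.40. Member owes $59.40 (running OOP $865.70).
Claim 3 — $9,071: deductible met; 10% of $9,071 = $907.10. Member pays $907.10; OOP now $1,772.80.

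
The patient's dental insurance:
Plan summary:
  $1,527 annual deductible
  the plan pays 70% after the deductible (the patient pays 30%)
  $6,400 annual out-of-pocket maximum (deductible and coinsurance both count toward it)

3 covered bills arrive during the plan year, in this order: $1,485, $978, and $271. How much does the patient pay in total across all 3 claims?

#1 ($1,485): entire amount goes to the deductible. Patient pays $1,485; OOP now $1,485.
#2 ($978): deductible takes $42, $936 remains; coinsurance $936 × 30% = $280.80. Cost to patient: $322.80. OOP to date $1,807.80.
#3 ($271): deductible met; 30% of $271 = $81.30. Cost to patient: $81.30. OOP to date $1,889.10.
Total paid by the patient: $1,485 + $322.80 + $81.30 = $1,889.10.

$1,889.10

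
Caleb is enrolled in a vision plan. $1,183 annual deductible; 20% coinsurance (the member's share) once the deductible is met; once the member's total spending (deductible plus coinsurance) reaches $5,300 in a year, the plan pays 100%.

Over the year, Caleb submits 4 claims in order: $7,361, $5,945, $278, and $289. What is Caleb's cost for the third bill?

Claim 1 ($7,361): $1,183 finishes the deductible; $6,178 goes to coinsurance; coinsurance $6,178 × 20% = $1,235.60. Member owes $2,418.60 (running OOP $2,418.60).
Claim 2 ($5,945): 20% coinsurance on $5,945 = $1,189. Cost to member: $1,189. OOP to date $3,607.60.
Claim 3 ($278): deductible met; 20% of $278 = $55.60. Member pays $55.60; OOP now $3,663.20.

$55.60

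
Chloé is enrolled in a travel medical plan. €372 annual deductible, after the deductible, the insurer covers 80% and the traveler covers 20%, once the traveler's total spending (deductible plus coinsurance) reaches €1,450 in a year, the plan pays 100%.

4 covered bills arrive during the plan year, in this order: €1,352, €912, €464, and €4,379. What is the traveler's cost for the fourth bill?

€606.80

Bill 1, €1,352: deductible takes €372, €980 remains; 20% of €980 = €196. Traveler owes €568 (running OOP €568).
Bill 2, €912: 20% coinsurance on €912 = €182.40. Cost to traveler: €182.40. OOP to date €750.40.
Bill 3, €464: deductible already satisfied, so traveler's share is 20% × €464 = €92.80. Cost to traveler: €92.80. OOP to date €843.20.
Bill 4, €4,379: deductible already satisfied, so traveler's share is 20% × €4,379 = €875.80. That would push OOP to €1,719, over the €1,450 cap, so traveler pays €1,450 − €843.20 = €606.80.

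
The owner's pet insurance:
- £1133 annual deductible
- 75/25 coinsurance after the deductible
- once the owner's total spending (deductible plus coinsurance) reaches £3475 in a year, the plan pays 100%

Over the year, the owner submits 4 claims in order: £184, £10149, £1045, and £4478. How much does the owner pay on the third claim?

£42

#1 (£184): entire amount goes to the deductible. Owner owes £184 (running OOP £184).
#2 (£10149): £949 to deductible, leaving £9200; 25% of £9200 = £2300. Cost to owner: £3249. OOP to date £3433.
#3 (£1045): deductible already satisfied, so owner's share is 25% × £1045 = £261.25. That would push OOP to £3694.25, over the £3475 cap, so owner pays £3475 − £3433 = £42.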